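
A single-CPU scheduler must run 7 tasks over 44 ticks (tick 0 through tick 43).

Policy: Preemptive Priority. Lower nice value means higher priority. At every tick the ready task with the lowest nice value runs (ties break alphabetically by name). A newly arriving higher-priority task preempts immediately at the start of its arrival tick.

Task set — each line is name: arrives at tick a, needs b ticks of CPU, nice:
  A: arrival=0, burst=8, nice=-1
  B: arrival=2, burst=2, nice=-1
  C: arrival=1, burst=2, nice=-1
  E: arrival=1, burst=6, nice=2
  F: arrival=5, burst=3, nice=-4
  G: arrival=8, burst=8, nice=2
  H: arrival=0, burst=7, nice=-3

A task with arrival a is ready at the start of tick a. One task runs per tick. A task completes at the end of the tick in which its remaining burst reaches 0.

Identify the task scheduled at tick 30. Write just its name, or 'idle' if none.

running at tick 30 = G

t=0: ready={A,H} → run H
t=1: ready={A,C,E,H} → run H
t=2: ready={A,B,C,E,H} → run H
t=3: ready={A,B,C,E,H} → run H
t=4: ready={A,B,C,E,H} → run H
t=5: ready={A,B,C,E,F,H} → run F
t=6: ready={A,B,C,E,F,H} → run F
t=7: ready={A,B,C,E,F,H} → run F
t=8: ready={A,B,C,E,G,H} → run H
t=9: ready={A,B,C,E,G,H} → run H
t=10: ready={A,B,C,E,G} → run A
t=11: ready={A,B,C,E,G} → run A
t=12: ready={A,B,C,E,G} → run A
t=13: ready={A,B,C,E,G} → run A
t=14: ready={A,B,C,E,G} → run A
t=15: ready={A,B,C,E,G} → run A
t=16: ready={A,B,C,E,G} → run A
t=17: ready={A,B,C,E,G} → run A
t=18: ready={B,C,E,G} → run B
t=19: ready={B,C,E,G} → run B
t=20: ready={C,E,G} → run C
t=21: ready={C,E,G} → run C
t=22: ready={E,G} → run E
t=23: ready={E,G} → run E
t=24: ready={E,G} → run E
t=25: ready={E,G} → run E
t=26: ready={E,G} → run E
t=27: ready={E,G} → run E
t=28: ready={G} → run G
t=29: ready={G} → run G
t=30: ready={G} → run G
t=31: ready={G} → run G
t=32: ready={G} → run G
t=33: ready={G} → run G
t=34: ready={G} → run G
t=35: ready={G} → run G
t=36: (idle)
t=37: (idle)
t=38: (idle)
t=39: (idle)
t=40: (idle)
t=41: (idle)
t=42: (idle)
t=43: (idle)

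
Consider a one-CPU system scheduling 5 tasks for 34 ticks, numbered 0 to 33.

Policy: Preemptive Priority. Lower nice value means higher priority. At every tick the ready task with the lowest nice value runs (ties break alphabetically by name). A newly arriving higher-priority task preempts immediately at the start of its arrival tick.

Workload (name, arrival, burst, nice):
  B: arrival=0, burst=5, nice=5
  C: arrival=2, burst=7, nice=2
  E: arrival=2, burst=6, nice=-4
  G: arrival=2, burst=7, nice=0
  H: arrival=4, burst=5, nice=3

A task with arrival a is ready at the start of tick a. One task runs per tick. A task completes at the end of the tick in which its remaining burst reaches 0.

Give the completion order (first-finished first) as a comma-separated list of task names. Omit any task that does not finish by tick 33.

t=0: ready={B} → run B
t=1: ready={B} → run B
t=2: ready={B,C,E,G} → run E
t=3: ready={B,C,E,G} → run E
t=4: ready={B,C,E,G,H} → run E
t=5: ready={B,C,E,G,H} → run E
t=6: ready={B,C,E,G,H} → run E
t=7: ready={B,C,E,G,H} → run E
t=8: ready={B,C,G,H} → run G
t=9: ready={B,C,G,H} → run G
t=10: ready={B,C,G,H} → run G
t=11: ready={B,C,G,H} → run G
t=12: ready={B,C,G,H} → run G
t=13: ready={B,C,G,H} → run G
t=14: ready={B,C,G,H} → run G
t=15: ready={B,C,H} → run C
t=16: ready={B,C,H} → run C
t=17: ready={B,C,H} → run C
t=18: ready={B,C,H} → run C
t=19: ready={B,C,H} → run C
t=20: ready={B,C,H} → run C
t=21: ready={B,C,H} → run C
t=22: ready={B,H} → run H
t=23: ready={B,H} → run H
t=24: ready={B,H} → run H
t=25: ready={B,H} → run H
t=26: ready={B,H} → run H
t=27: ready={B} → run B
t=28: ready={B} → run B
t=29: ready={B} → run B
t=30: (idle)
t=31: (idle)
t=32: (idle)
t=33: (idle)

completion order = E, G, C, H, B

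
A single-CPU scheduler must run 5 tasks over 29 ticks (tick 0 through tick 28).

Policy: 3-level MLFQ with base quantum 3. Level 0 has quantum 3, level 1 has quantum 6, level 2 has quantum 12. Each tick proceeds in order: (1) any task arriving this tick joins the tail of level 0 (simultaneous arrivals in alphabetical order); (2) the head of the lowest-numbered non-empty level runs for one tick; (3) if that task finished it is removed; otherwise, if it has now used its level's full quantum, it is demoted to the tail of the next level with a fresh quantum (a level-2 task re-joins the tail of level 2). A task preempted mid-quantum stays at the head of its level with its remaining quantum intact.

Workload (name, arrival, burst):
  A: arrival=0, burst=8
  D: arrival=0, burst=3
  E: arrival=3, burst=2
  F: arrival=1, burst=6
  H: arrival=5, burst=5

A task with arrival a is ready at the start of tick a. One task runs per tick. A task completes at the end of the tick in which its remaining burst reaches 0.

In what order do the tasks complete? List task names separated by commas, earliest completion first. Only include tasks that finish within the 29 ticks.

t=0: L0/L1/L2 = AD/-/- → run A
t=1: L0/L1/L2 = ADF/-/- → run A
t=2: L0/L1/L2 = ADF/-/- → run A
t=3: L0/L1/L2 = DFE/A/- → run D
t=4: L0/L1/L2 = DFE/A/- → run D
t=5: L0/L1/L2 = DFEH/A/- → run D
t=6: L0/L1/L2 = FEH/A/- → run F
t=7: L0/L1/L2 = FEH/A/- → run F
t=8: L0/L1/L2 = FEH/A/- → run F
t=9: L0/L1/L2 = EH/AF/- → run E
t=10: L0/L1/L2 = EH/AF/- → run E
t=11: L0/L1/L2 = H/AF/- → run H
t=12: L0/L1/L2 = H/AF/- → run H
t=13: L0/L1/L2 = H/AF/- → run H
t=14: L0/L1/L2 = -/AFH/- → run A
t=15: L0/L1/L2 = -/AFH/- → run A
t=16: L0/L1/L2 = -/AFH/- → run A
t=17: L0/L1/L2 = -/AFH/- → run A
t=18: L0/L1/L2 = -/AFH/- → run A
t=19: L0/L1/L2 = -/FH/- → run F
t=20: L0/L1/L2 = -/FH/- → run F
t=21: L0/L1/L2 = -/FH/- → run F
t=22: L0/L1/L2 = -/H/- → run H
t=23: L0/L1/L2 = -/H/- → run H
t=24: (idle)
t=25: (idle)
t=26: (idle)
t=27: (idle)
t=28: (idle)

completion order = D, E, A, F, H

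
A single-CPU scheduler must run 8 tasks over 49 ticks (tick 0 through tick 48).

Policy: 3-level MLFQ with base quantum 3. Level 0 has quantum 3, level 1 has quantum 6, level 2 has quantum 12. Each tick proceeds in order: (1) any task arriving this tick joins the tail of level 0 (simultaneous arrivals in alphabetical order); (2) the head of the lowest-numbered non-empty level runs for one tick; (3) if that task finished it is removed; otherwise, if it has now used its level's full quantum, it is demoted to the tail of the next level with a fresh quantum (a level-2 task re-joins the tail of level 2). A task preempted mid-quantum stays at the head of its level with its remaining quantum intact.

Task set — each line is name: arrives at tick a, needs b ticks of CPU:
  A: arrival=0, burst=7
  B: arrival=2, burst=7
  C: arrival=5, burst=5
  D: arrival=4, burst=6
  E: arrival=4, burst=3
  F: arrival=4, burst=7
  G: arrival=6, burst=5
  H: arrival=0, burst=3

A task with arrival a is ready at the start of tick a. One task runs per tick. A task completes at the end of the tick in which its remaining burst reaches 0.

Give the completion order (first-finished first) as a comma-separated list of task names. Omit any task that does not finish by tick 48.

t=0: L0/L1/L2 = AH/-/- → run A
t=1: L0/L1/L2 = AH/-/- → run A
t=2: L0/L1/L2 = AHB/-/- → run A
t=3: L0/L1/L2 = HB/A/- → run H
t=4: L0/L1/L2 = HBDEF/A/- → run H
t=5: L0/L1/L2 = HBDEFC/A/- → run H
t=6: L0/L1/L2 = BDEFCG/A/- → run B
t=7: L0/L1/L2 = BDEFCG/A/- → run B
t=8: L0/L1/L2 = BDEFCG/A/- → run B
t=9: L0/L1/L2 = DEFCG/AB/- → run D
t=10: L0/L1/L2 = DEFCG/AB/- → run D
t=11: L0/L1/L2 = DEFCG/AB/- → run D
t=12: L0/L1/L2 = EFCG/ABD/- → run E
t=13: L0/L1/L2 = EFCG/ABD/- → run E
t=14: L0/L1/L2 = EFCG/ABD/- → run E
t=15: L0/L1/L2 = FCG/ABD/- → run F
t=16: L0/L1/L2 = FCG/ABD/- → run F
t=17: L0/L1/L2 = FCG/ABD/- → run F
t=18: L0/L1/L2 = CG/ABDF/- → run C
t=19: L0/L1/L2 = CG/ABDF/- → run C
t=20: L0/L1/L2 = CG/ABDF/- → run C
t=21: L0/L1/L2 = G/ABDFC/- → run G
t=22: L0/L1/L2 = G/ABDFC/- → run G
t=23: L0/L1/L2 = G/ABDFC/- → run G
t=24: L0/L1/L2 = -/ABDFCG/- → run A
t=25: L0/L1/L2 = -/ABDFCG/- → run A
t=26: L0/L1/L2 = -/ABDFCG/- → run A
t=27: L0/L1/L2 = -/ABDFCG/- → run A
t=28: L0/L1/L2 = -/BDFCG/- → run B
t=29: L0/L1/L2 = -/BDFCG/- → run B
t=30: L0/L1/L2 = -/BDFCG/- → run B
t=31: L0/L1/L2 = -/BDFCG/- → run B
t=32: L0/L1/L2 = -/DFCG/- → run D
t=33: L0/L1/L2 = -/DFCG/- → run D
t=34: L0/L1/L2 = -/DFCG/- → run D
t=35: L0/L1/L2 = -/FCG/- → run F
t=36: L0/L1/L2 = -/FCG/- → run F
t=37: L0/L1/L2 = -/FCG/- → run F
t=38: L0/L1/L2 = -/FCG/- → run F
t=39: L0/L1/L2 = -/CG/- → run C
t=40: L0/L1/L2 = -/CG/- → run C
t=41: L0/L1/L2 = -/G/- → run G
t=42: L0/L1/L2 = -/G/- → run G
t=43: (idle)
t=44: (idle)
t=45: (idle)
t=46: (idle)
t=47: (idle)
t=48: (idle)

completion order = H, E, A, B, D, F, C, G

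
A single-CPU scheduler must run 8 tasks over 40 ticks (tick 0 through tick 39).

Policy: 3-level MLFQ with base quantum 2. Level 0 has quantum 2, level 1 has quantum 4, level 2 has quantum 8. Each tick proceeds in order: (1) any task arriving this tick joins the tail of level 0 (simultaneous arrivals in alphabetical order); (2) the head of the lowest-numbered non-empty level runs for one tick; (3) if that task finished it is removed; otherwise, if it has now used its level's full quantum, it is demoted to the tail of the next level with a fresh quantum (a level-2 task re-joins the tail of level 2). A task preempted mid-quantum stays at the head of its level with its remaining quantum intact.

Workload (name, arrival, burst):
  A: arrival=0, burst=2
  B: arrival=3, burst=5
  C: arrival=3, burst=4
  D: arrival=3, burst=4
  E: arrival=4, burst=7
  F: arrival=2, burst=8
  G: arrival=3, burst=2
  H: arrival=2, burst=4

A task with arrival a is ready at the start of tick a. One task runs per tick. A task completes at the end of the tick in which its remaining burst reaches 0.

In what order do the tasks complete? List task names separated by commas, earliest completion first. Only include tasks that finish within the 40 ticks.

completion order = A, G, H, B, C, D, F, E

t=0: L0/L1/L2 = A/-/- → run A
t=1: L0/L1/L2 = A/-/- → run A
t=2: L0/L1/L2 = FH/-/- → run F
t=3: L0/L1/L2 = FHBCDG/-/- → run F
t=4: L0/L1/L2 = HBCDGE/F/- → run H
t=5: L0/L1/L2 = HBCDGE/F/- → run H
t=6: L0/L1/L2 = BCDGE/FH/- → run B
t=7: L0/L1/L2 = BCDGE/FH/- → run B
t=8: L0/L1/L2 = CDGE/FHB/- → run C
t=9: L0/L1/L2 = CDGE/FHB/- → run C
t=10: L0/L1/L2 = DGE/FHBC/- → run D
t=11: L0/L1/L2 = DGE/FHBC/- → run D
t=12: L0/L1/L2 = GE/FHBCD/- → run G
t=13: L0/L1/L2 = GE/FHBCD/- → run G
t=14: L0/L1/L2 = E/FHBCD/- → run E
t=15: L0/L1/L2 = E/FHBCD/- → run E
t=16: L0/L1/L2 = -/FHBCDE/- → run F
t=17: L0/L1/L2 = -/FHBCDE/- → run F
t=18: L0/L1/L2 = -/FHBCDE/- → run F
t=19: L0/L1/L2 = -/FHBCDE/- → run F
t=20: L0/L1/L2 = -/HBCDE/F → run H
t=21: L0/L1/L2 = -/HBCDE/F → run H
t=22: L0/L1/L2 = -/BCDE/F → run B
t=23: L0/L1/L2 = -/BCDE/F → run B
t=24: L0/L1/L2 = -/BCDE/F → run B
t=25: L0/L1/L2 = -/CDE/F → run C
t=26: L0/L1/L2 = -/CDE/F → run C
t=27: L0/L1/L2 = -/DE/F → run D
t=28: L0/L1/L2 = -/DE/F → run D
t=29: L0/L1/L2 = -/E/F → run E
t=30: L0/L1/L2 = -/E/F → run E
t=31: L0/L1/L2 = -/E/F → run E
t=32: L0/L1/L2 = -/E/F → run E
t=33: L0/L1/L2 = -/-/FE → run F
t=34: L0/L1/L2 = -/-/FE → run F
t=35: L0/L1/L2 = -/-/E → run E
t=36: (idle)
t=37: (idle)
t=38: (idle)
t=39: (idle)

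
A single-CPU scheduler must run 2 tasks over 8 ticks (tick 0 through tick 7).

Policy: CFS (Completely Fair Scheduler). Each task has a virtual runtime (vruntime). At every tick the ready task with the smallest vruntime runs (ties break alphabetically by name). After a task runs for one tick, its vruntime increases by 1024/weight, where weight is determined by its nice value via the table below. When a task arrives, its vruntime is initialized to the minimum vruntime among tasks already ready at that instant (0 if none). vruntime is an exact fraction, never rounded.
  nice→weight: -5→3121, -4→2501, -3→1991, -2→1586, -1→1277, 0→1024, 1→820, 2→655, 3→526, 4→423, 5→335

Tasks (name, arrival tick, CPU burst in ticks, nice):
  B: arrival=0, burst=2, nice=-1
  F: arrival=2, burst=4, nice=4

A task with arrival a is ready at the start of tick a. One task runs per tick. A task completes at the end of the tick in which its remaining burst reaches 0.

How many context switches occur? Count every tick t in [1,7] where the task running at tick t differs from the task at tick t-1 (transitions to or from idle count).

t=0: vr[B=0] → run B
t=1: vr[B=1024/1277] → run B
t=2: vr[F=0] → run F
t=3: vr[F=1024/423] → run F
t=4: vr[F=2048/423] → run F
t=5: vr[F=1024/141] → run F
t=6: (idle)
t=7: (idle)

context switches = 2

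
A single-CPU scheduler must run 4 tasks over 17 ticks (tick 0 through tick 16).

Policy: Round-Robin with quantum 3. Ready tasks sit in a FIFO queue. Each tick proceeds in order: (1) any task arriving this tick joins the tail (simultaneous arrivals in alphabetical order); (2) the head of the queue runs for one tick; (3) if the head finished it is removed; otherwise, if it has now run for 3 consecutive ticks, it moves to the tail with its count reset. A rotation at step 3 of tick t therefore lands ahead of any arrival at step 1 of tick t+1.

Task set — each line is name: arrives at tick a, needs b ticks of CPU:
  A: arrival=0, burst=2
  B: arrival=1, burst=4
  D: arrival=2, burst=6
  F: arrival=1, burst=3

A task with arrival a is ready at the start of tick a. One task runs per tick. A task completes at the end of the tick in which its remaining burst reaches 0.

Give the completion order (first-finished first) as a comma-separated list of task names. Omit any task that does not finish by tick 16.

completion order = A, F, B, D

t=0: queue=[A] q_used=0 → run A
t=1: queue=[A,B,F] q_used=1 → run A
t=2: queue=[B,F,D] q_used=0 → run B
t=3: queue=[B,F,D] q_used=1 → run B
t=4: queue=[B,F,D] q_used=2 → run B
t=5: queue=[F,D,B] q_used=0 → run F
t=6: queue=[F,D,B] q_used=1 → run F
t=7: queue=[F,D,B] q_used=2 → run F
t=8: queue=[D,B] q_used=0 → run D
t=9: queue=[D,B] q_used=1 → run D
t=10: queue=[D,B] q_used=2 → run D
t=11: queue=[B,D] q_used=0 → run B
t=12: queue=[D] q_used=0 → run D
t=13: queue=[D] q_used=1 → run D
t=14: queue=[D] q_used=2 → run D
t=15: (idle)
t=16: (idle)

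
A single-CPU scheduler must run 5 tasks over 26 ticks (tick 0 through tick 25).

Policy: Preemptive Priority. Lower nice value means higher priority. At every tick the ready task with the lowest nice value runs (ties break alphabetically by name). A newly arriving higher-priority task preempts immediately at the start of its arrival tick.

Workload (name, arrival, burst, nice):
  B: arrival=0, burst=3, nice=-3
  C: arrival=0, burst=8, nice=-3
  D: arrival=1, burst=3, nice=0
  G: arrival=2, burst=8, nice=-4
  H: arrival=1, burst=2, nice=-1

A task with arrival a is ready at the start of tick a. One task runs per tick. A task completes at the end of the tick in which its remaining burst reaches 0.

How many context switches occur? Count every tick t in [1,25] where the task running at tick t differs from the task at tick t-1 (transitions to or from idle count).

context switches = 6

t=0: ready={B,C} → run B
t=1: ready={B,C,D,H} → run B
t=2: ready={B,C,D,G,H} → run G
t=3: ready={B,C,D,G,H} → run G
t=4: ready={B,C,D,G,H} → run G
t=5: ready={B,C,D,G,H} → run G
t=6: ready={B,C,D,G,H} → run G
t=7: ready={B,C,D,G,H} → run G
t=8: ready={B,C,D,G,H} → run G
t=9: ready={B,C,D,G,H} → run G
t=10: ready={B,C,D,H} → run B
t=11: ready={C,D,H} → run C
t=12: ready={C,D,H} → run C
t=13: ready={C,D,H} → run C
t=14: ready={C,D,H} → run C
t=15: ready={C,D,H} → run C
t=16: ready={C,D,H} → run C
t=17: ready={C,D,H} → run C
t=18: ready={C,D,H} → run C
t=19: ready={D,H} → run H
t=20: ready={D,H} → run H
t=21: ready={D} → run D
t=22: ready={D} → run D
t=23: ready={D} → run D
t=24: (idle)
t=25: (idle)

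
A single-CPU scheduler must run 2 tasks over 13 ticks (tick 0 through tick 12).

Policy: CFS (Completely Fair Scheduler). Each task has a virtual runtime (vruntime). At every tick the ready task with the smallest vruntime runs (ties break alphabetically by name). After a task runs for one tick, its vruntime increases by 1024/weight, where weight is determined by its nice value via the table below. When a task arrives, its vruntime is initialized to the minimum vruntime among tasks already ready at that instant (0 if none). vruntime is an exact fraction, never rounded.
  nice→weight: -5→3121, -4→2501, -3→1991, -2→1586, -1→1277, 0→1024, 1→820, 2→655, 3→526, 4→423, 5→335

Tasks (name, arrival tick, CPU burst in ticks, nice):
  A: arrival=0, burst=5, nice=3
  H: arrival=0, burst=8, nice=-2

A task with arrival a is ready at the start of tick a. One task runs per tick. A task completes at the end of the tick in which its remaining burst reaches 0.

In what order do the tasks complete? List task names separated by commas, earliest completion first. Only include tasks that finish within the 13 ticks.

t=0: vr[A=0 H=0] → run A
t=1: vr[A=512/263 H=0] → run H
t=2: vr[A=512/263 H=512/793] → run H
t=3: vr[A=512/263 H=1024/793] → run H
t=4: vr[A=512/263 H=1536/793] → run H
t=5: vr[A=512/263 H=2048/793] → run A
t=6: vr[A=1024/263 H=2048/793] → run H
t=7: vr[A=1024/263 H=2560/793] → run H
t=8: vr[A=1024/263 H=3072/793] → run H
t=9: vr[A=1024/263 H=3584/793] → run A
t=10: vr[A=1536/263 H=3584/793] → run H
t=11: vr[A=1536/263] → run A
t=12: vr[A=2048/263] → run A

completion order = H, A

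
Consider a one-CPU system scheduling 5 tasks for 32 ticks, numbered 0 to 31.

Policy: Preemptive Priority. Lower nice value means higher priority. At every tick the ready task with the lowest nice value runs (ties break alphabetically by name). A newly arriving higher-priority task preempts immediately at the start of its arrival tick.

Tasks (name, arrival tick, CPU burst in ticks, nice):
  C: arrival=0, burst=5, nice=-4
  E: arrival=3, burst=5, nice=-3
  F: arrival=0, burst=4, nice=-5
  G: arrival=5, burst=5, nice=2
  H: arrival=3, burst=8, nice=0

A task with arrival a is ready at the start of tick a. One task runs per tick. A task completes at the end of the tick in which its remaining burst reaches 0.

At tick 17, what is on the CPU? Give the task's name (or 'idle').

t=0: ready={C,F} → run F
t=1: ready={C,F} → run F
t=2: ready={C,F} → run F
t=3: ready={C,E,F,H} → run F
t=4: ready={C,E,H} → run C
t=5: ready={C,E,G,H} → run C
t=6: ready={C,E,G,H} → run C
t=7: ready={C,E,G,H} → run C
t=8: ready={C,E,G,H} → run C
t=9: ready={E,G,H} → run E
t=10: ready={E,G,H} → run E
t=11: ready={E,G,H} → run E
t=12: ready={E,G,H} → run E
t=13: ready={E,G,H} → run E
t=14: ready={G,H} → run H
t=15: ready={G,H} → run H
t=16: ready={G,H} → run H
t=17: ready={G,H} → run H
t=18: ready={G,H} → run H
t=19: ready={G,H} → run H
t=20: ready={G,H} → run H
t=21: ready={G,H} → run H
t=22: ready={G} → run G
t=23: ready={G} → run G
t=24: ready={G} → run G
t=25: ready={G} → run G
t=26: ready={G} → run G
t=27: (idle)
t=28: (idle)
t=29: (idle)
t=30: (idle)
t=31: (idle)

running at tick 17 = H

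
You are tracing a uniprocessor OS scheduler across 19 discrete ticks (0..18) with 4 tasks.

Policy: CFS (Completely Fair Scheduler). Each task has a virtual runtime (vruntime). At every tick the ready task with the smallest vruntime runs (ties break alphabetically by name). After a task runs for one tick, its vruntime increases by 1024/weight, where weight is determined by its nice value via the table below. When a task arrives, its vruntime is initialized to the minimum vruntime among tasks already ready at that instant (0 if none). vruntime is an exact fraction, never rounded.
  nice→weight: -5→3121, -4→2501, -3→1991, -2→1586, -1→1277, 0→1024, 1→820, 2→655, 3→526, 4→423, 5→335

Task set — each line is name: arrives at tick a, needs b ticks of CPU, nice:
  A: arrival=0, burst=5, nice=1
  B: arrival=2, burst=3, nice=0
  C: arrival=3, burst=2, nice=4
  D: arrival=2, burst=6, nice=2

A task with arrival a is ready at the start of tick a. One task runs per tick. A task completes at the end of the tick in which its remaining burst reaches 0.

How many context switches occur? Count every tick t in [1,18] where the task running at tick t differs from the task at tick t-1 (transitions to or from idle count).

context switches = 11

t=0: vr[A=0] → run A
t=1: vr[A=256/205] → run A
t=2: vr[A=512/205 B=512/205 D=512/205] → run A
t=3: vr[A=768/205 B=512/205 C=512/205 D=512/205] → run B
t=4: vr[A=768/205 B=717/205 C=512/205 D=512/205] → run C
t=5: vr[A=768/205 B=717/205 C=426496/86715 D=512/205] → run D
t=6: vr[A=768/205 B=717/205 C=426496/86715 D=109056/26855] → run B
t=7: vr[A=768/205 B=922/205 C=426496/86715 D=109056/26855] → run A
t=8: vr[A=1024/205 B=922/205 C=426496/86715 D=109056/26855] → run D
t=9: vr[A=1024/205 B=922/205 C=426496/86715 D=30208/5371] → run B
t=10: vr[A=1024/205 C=426496/86715 D=30208/5371] → run C
t=11: vr[A=1024/205 D=30208/5371] → run A
t=12: vr[D=30208/5371] → run D
t=13: vr[D=193024/26855] → run D
t=14: vr[D=235008/26855] → run D
t=15: vr[D=276992/26855] → run D
t=16: (idle)
t=17: (idle)
t=18: (idle)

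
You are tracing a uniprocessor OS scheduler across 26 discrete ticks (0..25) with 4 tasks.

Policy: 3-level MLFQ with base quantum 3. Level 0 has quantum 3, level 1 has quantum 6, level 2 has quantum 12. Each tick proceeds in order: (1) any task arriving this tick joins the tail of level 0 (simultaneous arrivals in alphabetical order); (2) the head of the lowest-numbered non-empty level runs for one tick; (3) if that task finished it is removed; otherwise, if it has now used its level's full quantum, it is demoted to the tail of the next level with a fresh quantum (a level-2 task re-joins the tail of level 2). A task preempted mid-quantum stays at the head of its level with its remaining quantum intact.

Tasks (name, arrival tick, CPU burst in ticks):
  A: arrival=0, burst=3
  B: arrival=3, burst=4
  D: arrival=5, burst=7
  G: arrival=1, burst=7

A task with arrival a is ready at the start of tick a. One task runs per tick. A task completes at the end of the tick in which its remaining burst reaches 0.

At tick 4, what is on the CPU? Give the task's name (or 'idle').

t=0: L0/L1/L2 = A/-/- → run A
t=1: L0/L1/L2 = AG/-/- → run A
t=2: L0/L1/L2 = AG/-/- → run A
t=3: L0/L1/L2 = GB/-/- → run G
t=4: L0/L1/L2 = GB/-/- → run G
t=5: L0/L1/L2 = GBD/-/- → run G
t=6: L0/L1/L2 = BD/G/- → run B
t=7: L0/L1/L2 = BD/G/- → run B
t=8: L0/L1/L2 = BD/G/- → run B
t=9: L0/L1/L2 = D/GB/- → run D
t=10: L0/L1/L2 = D/GB/- → run D
t=11: L0/L1/L2 = D/GB/- → run D
t=12: L0/L1/L2 = -/GBD/- → run G
t=13: L0/L1/L2 = -/GBD/- → run G
t=14: L0/L1/L2 = -/GBD/- → run G
t=15: L0/L1/L2 = -/GBD/- → run G
t=16: L0/L1/L2 = -/BD/- → run B
t=17: L0/L1/L2 = -/D/- → run D
t=18: L0/L1/L2 = -/D/- → run D
t=19: L0/L1/L2 = -/D/- → run D
t=20: L0/L1/L2 = -/D/- → run D
t=21: (idle)
t=22: (idle)
t=23: (idle)
t=24: (idle)
t=25: (idle)

running at tick 4 = G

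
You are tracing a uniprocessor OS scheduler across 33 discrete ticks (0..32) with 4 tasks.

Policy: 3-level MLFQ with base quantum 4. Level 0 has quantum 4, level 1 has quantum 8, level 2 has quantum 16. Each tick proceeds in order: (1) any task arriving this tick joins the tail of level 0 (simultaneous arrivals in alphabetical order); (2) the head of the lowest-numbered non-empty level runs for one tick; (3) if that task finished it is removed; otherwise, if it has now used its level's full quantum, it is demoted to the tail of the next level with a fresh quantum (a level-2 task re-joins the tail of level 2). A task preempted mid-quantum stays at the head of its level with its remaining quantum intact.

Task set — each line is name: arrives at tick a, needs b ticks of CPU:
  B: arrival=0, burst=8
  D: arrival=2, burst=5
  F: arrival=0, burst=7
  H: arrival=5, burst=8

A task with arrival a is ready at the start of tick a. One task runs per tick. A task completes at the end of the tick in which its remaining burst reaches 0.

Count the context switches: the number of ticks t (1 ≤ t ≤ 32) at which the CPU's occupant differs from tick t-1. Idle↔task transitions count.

t=0: L0/L1/L2 = BF/-/- → run B
t=1: L0/L1/L2 = BF/-/- → run B
t=2: L0/L1/L2 = BFD/-/- → run B
t=3: L0/L1/L2 = BFD/-/- → run B
t=4: L0/L1/L2 = FD/B/- → run F
t=5: L0/L1/L2 = FDH/B/- → run F
t=6: L0/L1/L2 = FDH/B/- → run F
t=7: L0/L1/L2 = FDH/B/- → run F
t=8: L0/L1/L2 = DH/BF/- → run D
t=9: L0/L1/L2 = DH/BF/- → run D
t=10: L0/L1/L2 = DH/BF/- → run D
t=11: L0/L1/L2 = DH/BF/- → run D
t=12: L0/L1/L2 = H/BFD/- → run H
t=13: L0/L1/L2 = H/BFD/- → run H
t=14: L0/L1/L2 = H/BFD/- → run H
t=15: L0/L1/L2 = H/BFD/- → run H
t=16: L0/L1/L2 = -/BFDH/- → run B
t=17: L0/L1/L2 = -/BFDH/- → run B
t=18: L0/L1/L2 = -/BFDH/- → run B
t=19: L0/L1/L2 = -/BFDH/- → run B
t=20: L0/L1/L2 = -/FDH/- → run F
t=21: L0/L1/L2 = -/FDH/- → run F
t=22: L0/L1/L2 = -/FDH/- → run F
t=23: L0/L1/L2 = -/DH/- → run D
t=24: L0/L1/L2 = -/H/- → run H
t=25: L0/L1/L2 = -/H/- → run H
t=26: L0/L1/L2 = -/H/- → run H
t=27: L0/L1/L2 = -/H/- → run H
t=28: (idle)
t=29: (idle)
t=30: (idle)
t=31: (idle)
t=32: (idle)

context switches = 8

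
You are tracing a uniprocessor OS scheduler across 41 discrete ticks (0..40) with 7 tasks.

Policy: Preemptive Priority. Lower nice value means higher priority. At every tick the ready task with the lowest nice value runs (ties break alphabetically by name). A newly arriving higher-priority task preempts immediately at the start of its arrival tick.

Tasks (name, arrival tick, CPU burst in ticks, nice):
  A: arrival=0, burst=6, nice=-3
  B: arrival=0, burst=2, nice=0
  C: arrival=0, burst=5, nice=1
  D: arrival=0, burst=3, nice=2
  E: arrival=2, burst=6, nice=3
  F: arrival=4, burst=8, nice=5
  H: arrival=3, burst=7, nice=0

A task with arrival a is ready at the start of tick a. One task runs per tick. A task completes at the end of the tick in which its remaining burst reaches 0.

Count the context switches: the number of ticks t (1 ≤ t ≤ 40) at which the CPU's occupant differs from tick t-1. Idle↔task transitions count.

t=0: ready={A,B,C,D} → run A
t=1: ready={A,B,C,D} → run A
t=2: ready={A,B,C,D,E} → run A
t=3: ready={A,B,C,D,E,H} → run A
t=4: ready={A,B,C,D,E,F,H} → run A
t=5: ready={A,B,C,D,E,F,H} → run A
t=6: ready={B,C,D,E,F,H} → run B
t=7: ready={B,C,D,E,F,H} → run B
t=8: ready={C,D,E,F,H} → run H
t=9: ready={C,D,E,F,H} → run H
t=10: ready={C,D,E,F,H} → run H
t=11: ready={C,D,E,F,H} → run H
t=12: ready={C,D,E,F,H} → run H
t=13: ready={C,D,E,F,H} → run H
t=14: ready={C,D,E,F,H} → run H
t=15: ready={C,D,E,F} → run C
t=16: ready={C,D,E,F} → run C
t=17: ready={C,D,E,F} → run C
t=18: ready={C,D,E,F} → run C
t=19: ready={C,D,E,F} → run C
t=20: ready={D,E,F} → run D
t=21: ready={D,E,F} → run D
t=22: ready={D,E,F} → run D
t=23: ready={E,F} → run E
t=24: ready={E,F} → run E
t=25: ready={E,F} → run E
t=26: ready={E,F} → run E
t=27: ready={E,F} → run E
t=28: ready={E,F} → run E
t=29: ready={F} → run F
t=30: ready={F} → run F
t=31: ready={F} → run F
t=32: ready={F} → run F
t=33: ready={F} → run F
t=34: ready={F} → run F
t=35: ready={F} → run F
t=36: ready={F} → run F
t=37: (idle)
t=38: (idle)
t=39: (idle)
t=40: (idle)

context switches = 7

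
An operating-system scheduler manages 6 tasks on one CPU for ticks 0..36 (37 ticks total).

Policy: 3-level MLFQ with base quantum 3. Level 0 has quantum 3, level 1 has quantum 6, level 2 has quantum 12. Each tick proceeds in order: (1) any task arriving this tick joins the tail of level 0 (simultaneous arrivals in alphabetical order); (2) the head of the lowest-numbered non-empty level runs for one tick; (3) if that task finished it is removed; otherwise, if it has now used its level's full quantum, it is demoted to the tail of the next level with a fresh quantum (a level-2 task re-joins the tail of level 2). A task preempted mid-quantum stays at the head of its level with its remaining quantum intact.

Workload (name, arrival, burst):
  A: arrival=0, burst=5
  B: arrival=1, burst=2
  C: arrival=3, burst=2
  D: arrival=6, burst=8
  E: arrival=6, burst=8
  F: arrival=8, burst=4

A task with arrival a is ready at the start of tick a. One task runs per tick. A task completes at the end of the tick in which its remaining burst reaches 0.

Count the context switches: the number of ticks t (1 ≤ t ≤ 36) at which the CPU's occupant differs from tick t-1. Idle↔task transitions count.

context switches = 10

t=0: L0/L1/L2 = A/-/- → run A
t=1: L0/L1/L2 = AB/-/- → run A
t=2: L0/L1/L2 = AB/-/- → run A
t=3: L0/L1/L2 = BC/A/- → run B
t=4: L0/L1/L2 = BC/A/- → run B
t=5: L0/L1/L2 = C/A/- → run C
t=6: L0/L1/L2 = CDE/A/- → run C
t=7: L0/L1/L2 = DE/A/- → run D
t=8: L0/L1/L2 = DEF/A/- → run D
t=9: L0/L1/L2 = DEF/A/- → run D
t=10: L0/L1/L2 = EF/AD/- → run E
t=11: L0/L1/L2 = EF/AD/- → run E
t=12: L0/L1/L2 = EF/AD/- → run E
t=13: L0/L1/L2 = F/ADE/- → run F
t=14: L0/L1/L2 = F/ADE/- → run F
t=15: L0/L1/L2 = F/ADE/- → run F
t=16: L0/L1/L2 = -/ADEF/- → run A
t=17: L0/L1/L2 = -/ADEF/- → run A
t=18: L0/L1/L2 = -/DEF/- → run D
t=19: L0/L1/L2 = -/DEF/- → run D
t=20: L0/L1/L2 = -/DEF/- → run D
t=21: L0/L1/L2 = -/DEF/- → run D
t=22: L0/L1/L2 = -/DEF/- → run D
t=23: L0/L1/L2 = -/EF/- → run E
t=24: L0/L1/L2 = -/EF/- → run E
t=25: L0/L1/L2 = -/EF/- → run E
t=26: L0/L1/L2 = -/EF/- → run E
t=27: L0/L1/L2 = -/EF/- → run E
t=28: L0/L1/L2 = -/F/- → run F
t=29: (idle)
t=30: (idle)
t=31: (idle)
t=32: (idle)
t=33: (idle)
t=34: (idle)
t=35: (idle)
t=36: (idle)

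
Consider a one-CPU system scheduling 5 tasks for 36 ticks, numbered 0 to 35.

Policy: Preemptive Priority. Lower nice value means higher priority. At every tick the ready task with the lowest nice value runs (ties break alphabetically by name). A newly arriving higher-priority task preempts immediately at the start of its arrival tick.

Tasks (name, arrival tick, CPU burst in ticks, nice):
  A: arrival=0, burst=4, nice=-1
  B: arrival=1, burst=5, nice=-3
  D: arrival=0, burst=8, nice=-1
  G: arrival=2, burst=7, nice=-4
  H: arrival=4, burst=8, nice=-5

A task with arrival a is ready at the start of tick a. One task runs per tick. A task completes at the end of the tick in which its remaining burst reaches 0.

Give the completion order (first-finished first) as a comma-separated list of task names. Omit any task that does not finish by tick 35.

t=0: ready={A,D} → run A
t=1: ready={A,B,D} → run B
t=2: ready={A,B,D,G} → run G
t=3: ready={A,B,D,G} → run G
t=4: ready={A,B,D,G,H} → run H
t=5: ready={A,B,D,G,H} → run H
t=6: ready={A,B,D,G,H} → run H
t=7: ready={A,B,D,G,H} → run H
t=8: ready={A,B,D,G,H} → run H
t=9: ready={A,B,D,G,H} → run H
t=10: ready={A,B,D,G,H} → run H
t=11: ready={A,B,D,G,H} → run H
t=12: ready={A,B,D,G} → run G
t=13: ready={A,B,D,G} → run G
t=14: ready={A,B,D,G} → run G
t=15: ready={A,B,D,G} → run G
t=16: ready={A,B,D,G} → run G
t=17: ready={A,B,D} → run B
t=18: ready={A,B,D} → run B
t=19: ready={A,B,D} → run B
t=20: ready={A,B,D} → run B
t=21: ready={A,D} → run A
t=22: ready={A,D} → run A
t=23: ready={A,D} → run A
t=24: ready={D} → run D
t=25: ready={D} → run D
t=26: ready={D} → run D
t=27: ready={D} → run D
t=28: ready={D} → run D
t=29: ready={D} → run D
t=30: ready={D} → run D
t=31: ready={D} → run D
t=32: (idle)
t=33: (idle)
t=34: (idle)
t=35: (idle)

completion order = H, G, B, A, D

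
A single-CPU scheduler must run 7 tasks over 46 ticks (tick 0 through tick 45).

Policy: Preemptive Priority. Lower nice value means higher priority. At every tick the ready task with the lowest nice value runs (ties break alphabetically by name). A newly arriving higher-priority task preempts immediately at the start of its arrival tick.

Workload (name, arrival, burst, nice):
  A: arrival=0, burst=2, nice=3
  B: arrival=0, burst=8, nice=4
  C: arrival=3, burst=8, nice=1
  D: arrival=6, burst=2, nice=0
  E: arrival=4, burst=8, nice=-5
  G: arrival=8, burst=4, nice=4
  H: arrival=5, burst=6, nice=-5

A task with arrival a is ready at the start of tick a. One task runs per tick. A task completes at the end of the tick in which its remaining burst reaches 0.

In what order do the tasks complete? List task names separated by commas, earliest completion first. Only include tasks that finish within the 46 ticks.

t=0: ready={A,B} → run A
t=1: ready={A,B} → run A
t=2: ready={B} → run B
t=3: ready={B,C} → run C
t=4: ready={B,C,E} → run E
t=5: ready={B,C,E,H} → run E
t=6: ready={B,C,D,E,H} → run E
t=7: ready={B,C,D,E,H} → run E
t=8: ready={B,C,D,E,G,H} → run E
t=9: ready={B,C,D,E,G,H} → run E
t=10: ready={B,C,D,E,G,H} → run E
t=11: ready={B,C,D,E,G,H} → run E
t=12: ready={B,C,D,G,H} → run H
t=13: ready={B,C,D,G,H} → run H
t=14: ready={B,C,D,G,H} → run H
t=15: ready={B,C,D,G,H} → run H
t=16: ready={B,C,D,G,H} → run H
t=17: ready={B,C,D,G,H} → run H
t=18: ready={B,C,D,G} → run D
t=19: ready={B,C,D,G} → run D
t=20: ready={B,C,G} → run C
t=21: ready={B,C,G} → run C
t=22: ready={B,C,G} → run C
t=23: ready={B,C,G} → run C
t=24: ready={B,C,G} → run C
t=25: ready={B,C,G} → run C
t=26: ready={B,C,G} → run C
t=27: ready={B,G} → run B
t=28: ready={B,G} → run B
t=29: ready={B,G} → run B
t=30: ready={B,G} → run B
t=31: ready={B,G} → run B
t=32: ready={B,G} → run B
t=33: ready={B,G} → run B
t=34: ready={G} → run G
t=35: ready={G} → run G
t=36: ready={G} → run G
t=37: ready={G} → run G
t=38: (idle)
t=39: (idle)
t=40: (idle)
t=41: (idle)
t=42: (idle)
t=43: (idle)
t=44: (idle)
t=45: (idle)

completion order = A, E, H, D, C, B, G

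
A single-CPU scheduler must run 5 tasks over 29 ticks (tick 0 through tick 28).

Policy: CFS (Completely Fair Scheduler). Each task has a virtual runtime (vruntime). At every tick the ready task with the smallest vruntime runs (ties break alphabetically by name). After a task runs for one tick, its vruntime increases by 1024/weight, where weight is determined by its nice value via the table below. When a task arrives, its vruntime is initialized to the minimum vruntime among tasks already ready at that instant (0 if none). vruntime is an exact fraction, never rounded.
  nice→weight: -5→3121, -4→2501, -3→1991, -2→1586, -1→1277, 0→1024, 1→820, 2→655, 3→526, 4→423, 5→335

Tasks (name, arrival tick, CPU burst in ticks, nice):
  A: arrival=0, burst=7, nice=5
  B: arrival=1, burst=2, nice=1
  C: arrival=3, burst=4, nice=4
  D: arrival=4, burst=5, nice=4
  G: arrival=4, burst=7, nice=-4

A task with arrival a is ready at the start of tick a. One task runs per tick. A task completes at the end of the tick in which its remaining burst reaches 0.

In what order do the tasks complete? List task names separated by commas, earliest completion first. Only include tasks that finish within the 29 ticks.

completion order = B, G, C, D, A

t=0: vr[A=0] → run A
t=1: vr[A=1024/335 B=1024/335] → run A
t=2: vr[A=2048/335 B=1024/335] → run B
t=3: vr[A=2048/335 B=59136/13735 C=59136/13735] → run B
t=4: vr[A=2048/335 C=59136/13735 D=59136/13735 G=59136/13735] → run C
t=5: vr[A=2048/335 C=39079168/5809905 D=59136/13735 G=59136/13735] → run D
t=6: vr[A=2048/335 C=39079168/5809905 D=39079168/5809905 G=59136/13735] → run G
t=7: vr[A=2048/335 C=39079168/5809905 D=39079168/5809905 G=3950336/837835] → run G
t=8: vr[A=2048/335 C=39079168/5809905 D=39079168/5809905 G=4293376/837835] → run G
t=9: vr[A=2048/335 C=39079168/5809905 D=39079168/5809905 G=4636416/837835] → run G
t=10: vr[A=2048/335 C=39079168/5809905 D=39079168/5809905 G=4979456/837835] → run G
t=11: vr[A=2048/335 C=39079168/5809905 D=39079168/5809905 G=5322496/837835] → run A
t=12: vr[A=3072/335 C=39079168/5809905 D=39079168/5809905 G=5322496/837835] → run G
t=13: vr[A=3072/335 C=39079168/5809905 D=39079168/5809905 G=5665536/837835] → run C
t=14: vr[A=3072/335 C=53143808/5809905 D=39079168/5809905 G=5665536/837835] → run D
t=15: vr[A=3072/335 C=53143808/5809905 D=53143808/5809905 G=5665536/837835] → run G
t=16: vr[A=3072/335 C=53143808/5809905 D=53143808/5809905] → run C
t=17: vr[A=3072/335 C=22402816/1936635 D=53143808/5809905] → run D
t=18: vr[A=3072/335 C=22402816/1936635 D=22402816/1936635] → run A
t=19: vr[A=4096/335 C=22402816/1936635 D=22402816/1936635] → run C
t=20: vr[A=4096/335 D=22402816/1936635] → run D
t=21: vr[A=4096/335 D=81273088/5809905] → run A
t=22: vr[A=1024/67 D=81273088/5809905] → run D
t=23: vr[A=1024/67] → run A
t=24: vr[A=6144/335] → run A
t=25: (idle)
t=26: (idle)
t=27: (idle)
t=28: (idle)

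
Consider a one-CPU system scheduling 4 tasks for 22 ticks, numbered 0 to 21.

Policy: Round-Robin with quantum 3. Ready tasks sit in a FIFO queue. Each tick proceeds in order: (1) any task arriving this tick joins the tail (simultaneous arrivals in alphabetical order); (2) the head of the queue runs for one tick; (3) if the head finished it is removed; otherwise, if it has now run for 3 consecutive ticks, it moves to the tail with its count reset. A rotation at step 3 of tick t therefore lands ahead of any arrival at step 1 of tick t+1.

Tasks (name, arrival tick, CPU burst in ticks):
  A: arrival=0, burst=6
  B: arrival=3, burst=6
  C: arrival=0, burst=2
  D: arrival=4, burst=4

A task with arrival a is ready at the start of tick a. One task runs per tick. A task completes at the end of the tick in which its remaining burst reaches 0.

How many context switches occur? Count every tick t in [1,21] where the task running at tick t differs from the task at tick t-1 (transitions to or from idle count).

context switches = 7

t=0: queue=[A,C] q_used=0 → run A
t=1: queue=[A,C] q_used=1 → run A
t=2: queue=[A,C] q_used=2 → run A
t=3: queue=[C,A,B] q_used=0 → run C
t=4: queue=[C,A,B,D] q_used=1 → run C
t=5: queue=[A,B,D] q_used=0 → run A
t=6: queue=[A,B,D] q_used=1 → run A
t=7: queue=[A,B,D] q_used=2 → run A
t=8: queue=[B,D] q_used=0 → run B
t=9: queue=[B,D] q_used=1 → run B
t=10: queue=[B,D] q_used=2 → run B
t=11: queue=[D,B] q_used=0 → run D
t=12: queue=[D,B] q_used=1 → run D
t=13: queue=[D,B] q_used=2 → run D
t=14: queue=[B,D] q_used=0 → run B
t=15: queue=[B,D] q_used=1 → run B
t=16: queue=[B,D] q_used=2 → run B
t=17: queue=[D] q_used=0 → run D
t=18: (idle)
t=19: (idle)
t=20: (idle)
t=21: (idle)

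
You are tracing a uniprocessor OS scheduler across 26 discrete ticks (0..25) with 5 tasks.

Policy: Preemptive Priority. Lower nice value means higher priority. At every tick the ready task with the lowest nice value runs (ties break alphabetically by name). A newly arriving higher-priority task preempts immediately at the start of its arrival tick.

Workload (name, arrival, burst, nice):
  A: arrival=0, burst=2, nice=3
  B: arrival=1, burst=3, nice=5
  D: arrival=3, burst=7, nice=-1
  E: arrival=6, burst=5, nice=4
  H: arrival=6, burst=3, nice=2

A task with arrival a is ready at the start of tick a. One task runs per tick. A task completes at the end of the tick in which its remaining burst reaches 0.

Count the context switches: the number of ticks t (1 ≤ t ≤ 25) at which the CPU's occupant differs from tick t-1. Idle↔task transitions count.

context switches = 6

t=0: ready={A} → run A
t=1: ready={A,B} → run A
t=2: ready={B} → run B
t=3: ready={B,D} → run D
t=4: ready={B,D} → run D
t=5: ready={B,D} → run D
t=6: ready={B,D,E,H} → run D
t=7: ready={B,D,E,H} → run D
t=8: ready={B,D,E,H} → run D
t=9: ready={B,D,E,H} → run D
t=10: ready={B,E,H} → run H
t=11: ready={B,E,H} → run H
t=12: ready={B,E,H} → run H
t=13: ready={B,E} → run E
t=14: ready={B,E} → run E
t=15: ready={B,E} → run E
t=16: ready={B,E} → run E
t=17: ready={B,E} → run E
t=18: ready={B} → run B
t=19: ready={B} → run B
t=20: (idle)
t=21: (idle)
t=22: (idle)
t=23: (idle)
t=24: (idle)
t=25: (idle)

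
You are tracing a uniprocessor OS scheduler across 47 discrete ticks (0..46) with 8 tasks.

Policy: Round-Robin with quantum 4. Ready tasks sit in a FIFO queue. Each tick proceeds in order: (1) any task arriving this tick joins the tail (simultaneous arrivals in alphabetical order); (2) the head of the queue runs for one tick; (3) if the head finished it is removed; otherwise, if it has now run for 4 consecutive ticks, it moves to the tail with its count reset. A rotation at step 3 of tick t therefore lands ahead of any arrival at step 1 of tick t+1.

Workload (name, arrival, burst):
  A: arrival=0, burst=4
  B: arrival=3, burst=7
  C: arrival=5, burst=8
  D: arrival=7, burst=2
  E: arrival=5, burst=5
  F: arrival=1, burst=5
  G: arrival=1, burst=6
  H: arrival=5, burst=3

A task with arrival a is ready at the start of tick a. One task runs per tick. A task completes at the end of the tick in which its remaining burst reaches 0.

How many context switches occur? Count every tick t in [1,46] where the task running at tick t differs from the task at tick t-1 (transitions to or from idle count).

t=0: queue=[A] q_used=0 → run A
t=1: queue=[A,F,G] q_used=1 → run A
t=2: queue=[A,F,G] q_used=2 → run A
t=3: queue=[A,F,G,B] q_used=3 → run A
t=4: queue=[F,G,B] q_used=0 → run F
t=5: queue=[F,G,B,C,E,H] q_used=1 → run F
t=6: queue=[F,G,B,C,E,H] q_used=2 → run F
t=7: queue=[F,G,B,C,E,H,D] q_used=3 → run F
t=8: queue=[G,B,C,E,H,D,F] q_used=0 → run G
t=9: queue=[G,B,C,E,H,D,F] q_used=1 → run G
t=10: queue=[G,B,C,E,H,D,F] q_used=2 → run G
t=11: queue=[G,B,C,E,H,D,F] q_used=3 → run G
t=12: queue=[B,C,E,H,D,F,G] q_used=0 → run B
t=13: queue=[B,C,E,H,D,F,G] q_used=1 → run B
t=14: queue=[B,C,E,H,D,F,G] q_used=2 → run B
t=15: queue=[B,C,E,H,D,F,G] q_used=3 → run B
t=16: queue=[C,E,H,D,F,G,B] q_used=0 → run C
t=17: queue=[C,E,H,D,F,G,B] q_used=1 → run C
t=18: queue=[C,E,H,D,F,G,B] q_used=2 → run C
t=19: queue=[C,E,H,D,F,G,B] q_used=3 → run C
t=20: queue=[E,H,D,F,G,B,C] q_used=0 → run E
t=21: queue=[E,H,D,F,G,B,C] q_used=1 → run E
t=22: queue=[E,H,D,F,G,B,C] q_used=2 → run E
t=23: queue=[E,H,D,F,G,B,C] q_used=3 → run E
t=24: queue=[H,D,F,G,B,C,E] q_used=0 → run H
t=25: queue=[H,D,F,G,B,C,E] q_used=1 → run H
t=26: queue=[H,D,F,G,B,C,E] q_used=2 → run H
t=27: queue=[D,F,G,B,C,E] q_used=0 → run D
t=28: queue=[D,F,G,B,C,E] q_used=1 → run D
t=29: queue=[F,G,B,C,E] q_used=0 → run F
t=30: queue=[G,B,C,E] q_used=0 → run G
t=31: queue=[G,B,C,E] q_used=1 → run G
t=32: queue=[B,C,E] q_used=0 → run B
t=33: queue=[B,C,E] q_used=1 → run B
t=34: queue=[B,C,E] q_used=2 → run B
t=35: queue=[C,E] q_used=0 → run C
t=36: queue=[C,E] q_used=1 → run C
t=37: queue=[C,E] q_used=2 → run C
t=38: queue=[C,E] q_used=3 → run C
t=39: queue=[E] q_used=0 → run E
t=40: (idle)
t=41: (idle)
t=42: (idle)
t=43: (idle)
t=44: (idle)
t=45: (idle)
t=46: (idle)

context switches = 13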